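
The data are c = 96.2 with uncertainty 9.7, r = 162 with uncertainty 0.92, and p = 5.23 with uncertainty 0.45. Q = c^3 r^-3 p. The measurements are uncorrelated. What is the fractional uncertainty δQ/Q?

0.315

Products/powers → add relative errors in quadrature, weighted by exponent:
  (3·δc/c)² = (3×0.101)² = 0.0915;  (-3·δr/r)² = (-3×0.00568)² = 0.000290;  (1·δp/p)² = (1×0.0860)² = 0.00740
δQ/Q = √(0.0992) = 0.315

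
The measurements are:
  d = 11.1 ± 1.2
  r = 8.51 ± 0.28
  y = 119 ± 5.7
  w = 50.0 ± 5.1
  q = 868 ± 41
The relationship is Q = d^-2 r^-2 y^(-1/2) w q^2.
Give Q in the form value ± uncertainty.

Each factor contributes (exponent × relative error)² to (δQ/Q)²:
  (-2·δd/d)² = (-2×0.108)² = 0.0467;  (-2·δr/r)² = (-2×0.0329)² = 0.00433;  (−½·δy/y)² = (-0.5×0.0479)² = 0.000574;  (1·δw/w)² = (1×0.102)² = 0.0104;  (2·δq/q)² = (2×0.0472)² = 0.00892
δQ/Q = √(0.0710) = 0.266
Q = 387, so δQ = 0.266 × 387 = 103.

387 ± 103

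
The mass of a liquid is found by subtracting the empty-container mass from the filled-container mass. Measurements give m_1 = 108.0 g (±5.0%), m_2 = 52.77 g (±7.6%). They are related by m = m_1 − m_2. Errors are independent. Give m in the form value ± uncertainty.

For a sum/difference, combine absolute errors in quadrature:
  (δm_1)² = 29.2;  (δm_2)² = 16.1
δm = √(45.2) = 6.73 g
m = 55.23 g.

55.23 ± 6.73 g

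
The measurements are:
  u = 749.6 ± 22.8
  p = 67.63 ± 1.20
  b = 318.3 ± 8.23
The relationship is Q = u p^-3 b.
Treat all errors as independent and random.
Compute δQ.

0.0513

Products/powers → add relative errors in quadrature, weighted by exponent:
  (1·δu/u)² = (1×0.0304)² = 0.000925;  (-3·δp/p)² = (-3×0.0177)² = 0.00283;  (1·δb/b)² = (1×0.0259)² = 0.000669
δQ/Q = √(0.00443) = 0.0665
Q = 0.7713, so δQ = 0.0665 × 0.7713 = 0.0513.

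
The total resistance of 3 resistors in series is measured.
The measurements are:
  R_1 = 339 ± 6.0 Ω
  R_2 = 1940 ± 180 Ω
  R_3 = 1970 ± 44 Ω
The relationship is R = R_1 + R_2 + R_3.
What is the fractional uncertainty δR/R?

0.0436

Absolute uncertainties add in quadrature for a linear combination:
  (δR_1)² = 36.0;  (δR_2)² = 32400;  (δR_3)² = 1940
δR = √(34400) = 185 Ω
R = 4250 Ω, so δR/R = 185/4250 = 0.0436.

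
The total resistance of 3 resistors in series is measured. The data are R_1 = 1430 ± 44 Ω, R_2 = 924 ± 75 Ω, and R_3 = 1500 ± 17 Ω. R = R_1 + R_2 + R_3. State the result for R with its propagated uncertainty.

Each term contributes (cᵢ δxᵢ)² to (δR)²:
  (δR_1)² = 1940;  (δR_2)² = 5620;  (δR_3)² = 289
δR = √(7850) = 88.6 Ω
R = 3850 Ω.

3850 ± 88.6 Ω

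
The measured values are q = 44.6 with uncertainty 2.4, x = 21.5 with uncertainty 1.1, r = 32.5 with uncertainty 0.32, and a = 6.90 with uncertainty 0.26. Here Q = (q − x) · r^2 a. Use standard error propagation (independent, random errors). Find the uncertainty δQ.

20500

Let u = q − x = 23.1. δu = √(δq² + δx²) = √(5.76 + 1.21) = 2.64, so δu/u = 0.114.
Q is then a monomial in u, r, a:
δQ/Q = √((δu/u)² + (2·δr/r)² + (1·δa/a)²) = √(0.0131 + 0.000388 + 0.00142) = 0.122
Q = 1.68e+05, so δQ = 0.122 × 1.68e+05 = 20500.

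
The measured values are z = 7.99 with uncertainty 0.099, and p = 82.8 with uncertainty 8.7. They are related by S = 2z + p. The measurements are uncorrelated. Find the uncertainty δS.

For a sum/difference, combine absolute errors in quadrature:
  (2·δz)² = 0.0392;  (δp)² = 75.7
δS = √(75.7) = 8.70

8.70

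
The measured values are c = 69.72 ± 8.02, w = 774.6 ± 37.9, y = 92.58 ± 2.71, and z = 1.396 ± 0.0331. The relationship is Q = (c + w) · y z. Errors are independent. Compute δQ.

Let u = c + w = 844.3. δu = √(δc² + δw²) = √(64.3 + 1440) = 38.7, so δu/u = 0.0459.
Q is then a monomial in u, y, z:
δQ/Q = √((δu/u)² + (1·δy/y)² + (1·δz/z)²) = √(0.00211 + 0.000857 + 0.000562) = 0.0594
Q = 109100, so δQ = 0.0594 × 109100 = 6480.

6480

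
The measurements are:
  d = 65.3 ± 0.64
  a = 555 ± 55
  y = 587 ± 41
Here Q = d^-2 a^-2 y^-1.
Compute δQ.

2.74e-13

Since Q is a product/quotient, work with relative uncertainties:
  (-2·δd/d)² = (-2×0.00980)² = 0.000384;  (-2·δa/a)² = (-2×0.0991)² = 0.0393;  (-1·δy/y)² = (-1×0.0698)² = 0.00488
δQ/Q = √(0.0445) = 0.211
Q = 1.3e-12, so δQ = 0.211 × 1.3e-12 = 2.74e-13.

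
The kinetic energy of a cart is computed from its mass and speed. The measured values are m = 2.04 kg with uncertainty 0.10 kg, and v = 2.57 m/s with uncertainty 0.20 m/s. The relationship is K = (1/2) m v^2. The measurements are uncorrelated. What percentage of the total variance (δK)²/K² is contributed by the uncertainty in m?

9.02%

(δK/K)² = (1·δm/m)² + (2·δv/v)²
  m term: (1×0.0490)² = 0.00240
  v term: (2×0.0778)² = 0.0242
Total = 0.0266. Share from m = 0.00240/0.0266 = 0.0902.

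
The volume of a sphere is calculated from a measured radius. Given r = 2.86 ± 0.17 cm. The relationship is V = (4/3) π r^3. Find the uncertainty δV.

V ∝ r^3, so δV/V = |3| · δr/r = 3 × 0.0594 = 0.178.
V = 98.0 cm^3, so δV = 0.178 × 98.0 = 17.5 cm^3.

17.5 cm^3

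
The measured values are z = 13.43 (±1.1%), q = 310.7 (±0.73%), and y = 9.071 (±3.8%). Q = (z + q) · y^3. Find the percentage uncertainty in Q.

11.4%

Let u = z + q = 324.1. δu = √(δz² + δq²) = √(0.0218 + 5.14) = 2.27, so δu/u = 0.00701.
Q is then a monomial in u, y:
δQ/Q = √((δu/u)² + (3·δy/y)²) = √(4.92e-05 + 0.0130) = 0.114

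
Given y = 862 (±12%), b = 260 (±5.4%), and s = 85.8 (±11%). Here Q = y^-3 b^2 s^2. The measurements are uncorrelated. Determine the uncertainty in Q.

Relative error in a monomial: (δQ/Q)² = Σ (nᵢ · δxᵢ/xᵢ)².
  (-3·δy/y)² = (-3×0.120)² = 0.130;  (2·δb/b)² = (2×0.0540)² = 0.0117;  (2·δs/s)² = (2×0.110)² = 0.0484
δQ/Q = √(0.190) = 0.436
Q = 0.777, so δQ = 0.436 × 0.777 = 0.338.

0.338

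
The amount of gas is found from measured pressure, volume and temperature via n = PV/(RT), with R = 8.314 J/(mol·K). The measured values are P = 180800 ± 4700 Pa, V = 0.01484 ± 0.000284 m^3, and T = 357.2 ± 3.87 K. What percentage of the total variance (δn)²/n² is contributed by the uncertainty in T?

10.1%

(δn/n)² = (1·δP/P)² + (1·δV/V)² + (-1·δT/T)²
  P term: (1×0.0260)² = 0.000676
  V term: (1×0.0191)² = 0.000366
  T term: (-1×0.0108)² = 0.000117
Total = 0.00116. Share from T = 0.000117/0.00116 = 0.101.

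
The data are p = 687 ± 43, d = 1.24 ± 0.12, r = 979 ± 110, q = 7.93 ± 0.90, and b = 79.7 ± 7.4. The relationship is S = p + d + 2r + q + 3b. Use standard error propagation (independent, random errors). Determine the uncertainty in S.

225

S is a linear combination, so absolute uncertainties add in quadrature:
  (δp)² = 1850;  (δd)² = 0.0144;  (2·δr)² = 48400;  (δq)² = 0.810;  (3·δb)² = 493
δS = √(50700) = 225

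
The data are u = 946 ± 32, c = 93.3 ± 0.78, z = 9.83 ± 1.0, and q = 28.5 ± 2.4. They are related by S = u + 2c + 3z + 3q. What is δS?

Sums and differences: (δS)² = Σ (cᵢ δxᵢ)².
  (δu)² = 1020;  (2·δc)² = 2.43;  (3·δz)² = 9.00;  (3·δq)² = 51.8
δS = √(1090) = 33.0

33.0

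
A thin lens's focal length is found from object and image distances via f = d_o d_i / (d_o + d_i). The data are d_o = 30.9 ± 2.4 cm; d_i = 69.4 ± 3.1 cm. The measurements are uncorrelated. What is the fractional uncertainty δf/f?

∂f/∂d_o = (d_i/(d_o+d_i))² = 0.479;  ∂f/∂d_i = (d_o/(d_o+d_i))² = 0.0949
δf = √((∂f/∂d_o · δd_o)² + (∂f/∂d_i · δd_i)²) = √(1.32 + 0.0866) = 1.19 cm
f = 21.4 cm, so δf/f = 1.19/21.4 = 0.0555.

0.0555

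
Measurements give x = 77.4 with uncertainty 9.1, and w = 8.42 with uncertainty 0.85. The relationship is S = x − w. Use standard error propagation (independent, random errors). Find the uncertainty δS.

Absolute uncertainties add in quadrature for a linear combination:
  (δx)² = 82.8;  (δw)² = 0.722
δS = √(83.5) = 9.14

9.14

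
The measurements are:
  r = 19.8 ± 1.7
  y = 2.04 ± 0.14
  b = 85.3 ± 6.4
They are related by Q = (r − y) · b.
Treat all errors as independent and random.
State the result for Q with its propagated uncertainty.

1510 ± 185

Let u = r − y = 17.8. δu = √(δr² + δy²) = √(2.89 + 0.0196) = 1.71, so δu/u = 0.0960.
Q is then a monomial in u, b:
δQ/Q = √((δu/u)² + (1·δb/b)²) = √(0.00922 + 0.00563) = 0.122
Q = 1510, so δQ = 0.122 × 1510 = 185.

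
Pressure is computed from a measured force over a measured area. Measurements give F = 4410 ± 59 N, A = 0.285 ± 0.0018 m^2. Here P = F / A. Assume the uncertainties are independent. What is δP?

Since P is a product/quotient, work with relative uncertainties:
  (1·δF/F)² = (1×0.0134)² = 0.000179;  (-1·δA/A)² = (-1×0.00632)² = 3.99e-05
δP/P = √(0.000219) = 0.0148
P = 15500 Pa, so δP = 0.0148 × 15500 = 229 Pa.

229 Pa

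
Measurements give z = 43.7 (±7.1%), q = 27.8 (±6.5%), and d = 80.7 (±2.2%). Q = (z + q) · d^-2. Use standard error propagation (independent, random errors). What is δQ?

Let u = z + q = 71.5. δu = √(δz² + δq²) = √(9.63 + 3.27) = 3.59, so δu/u = 0.0502.
Q is then a monomial in u, d:
δQ/Q = √((δu/u)² + (-2·δd/d)²) = √(0.00252 + 0.00194) = 0.0668
Q = 0.0110, so δQ = 0.0668 × 0.0110 = 0.000733.

0.000733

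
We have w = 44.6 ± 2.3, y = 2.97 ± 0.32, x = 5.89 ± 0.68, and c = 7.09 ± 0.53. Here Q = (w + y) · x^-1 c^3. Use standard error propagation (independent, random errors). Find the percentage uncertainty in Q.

Let u = w + y = 47.6. δu = √(δw² + δy²) = √(5.29 + 0.102) = 2.32, so δu/u = 0.0488.
Q is then a monomial in u, x, c:
δQ/Q = √((δu/u)² + (-1·δx/x)² + (3·δc/c)²) = √(0.00238 + 0.0133 + 0.0503) = 0.257

25.7%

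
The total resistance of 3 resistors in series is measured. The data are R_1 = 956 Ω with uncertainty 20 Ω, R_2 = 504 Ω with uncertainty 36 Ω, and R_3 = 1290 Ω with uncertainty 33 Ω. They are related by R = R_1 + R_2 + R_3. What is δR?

52.8 Ω

Each term contributes (cᵢ δxᵢ)² to (δR)²:
  (δR_1)² = 400;  (δR_2)² = 1300;  (δR_3)² = 1090
δR = √(2780) = 52.8 Ω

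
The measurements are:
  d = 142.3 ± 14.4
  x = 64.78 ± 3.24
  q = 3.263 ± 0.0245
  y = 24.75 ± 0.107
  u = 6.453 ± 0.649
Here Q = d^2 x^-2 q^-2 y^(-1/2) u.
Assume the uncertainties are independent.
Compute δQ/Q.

Relative error in a monomial: (δQ/Q)² = Σ (nᵢ · δxᵢ/xᵢ)².
  (2·δd/d)² = (2×0.101)² = 0.0410;  (-2·δx/x)² = (-2×0.0500)² = 0.0100;  (-2·δq/q)² = (-2×0.00751)² = 0.000226;  (−½·δy/y)² = (-0.5×0.00432)² = 4.67e-06;  (1·δu/u)² = (1×0.101)² = 0.0101
δQ/Q = √(0.0613) = 0.248

0.248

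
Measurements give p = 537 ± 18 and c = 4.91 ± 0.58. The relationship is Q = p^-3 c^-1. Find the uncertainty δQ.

For a monomial Q ∝ p^-3, c^-1, fractional errors add in quadrature:
  (-3·δp/p)² = (-3×0.0335)² = 0.0101;  (-1·δc/c)² = (-1×0.118)² = 0.0140
δQ/Q = √(0.0241) = 0.155
Q = 1.32e-09, so δQ = 0.155 × 1.32e-09 = 2.04e-10.

2.04e-10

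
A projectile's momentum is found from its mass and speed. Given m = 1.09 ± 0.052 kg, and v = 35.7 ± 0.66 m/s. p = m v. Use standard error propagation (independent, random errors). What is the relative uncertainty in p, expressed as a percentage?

For a monomial p ∝ m, v, fractional errors add in quadrature:
  (1·δm/m)² = (1×0.0477)² = 0.00228;  (1·δv/v)² = (1×0.0185)² = 0.000342
δp/p = √(0.00262) = 0.0512

5.12%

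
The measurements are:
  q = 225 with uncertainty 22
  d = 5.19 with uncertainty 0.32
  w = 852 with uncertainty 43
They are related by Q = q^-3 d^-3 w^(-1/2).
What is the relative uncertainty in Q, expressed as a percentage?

For a monomial Q ∝ q^-3, d^-3, w^(-1/2), fractional errors add in quadrature:
  (-3·δq/q)² = (-3×0.0978)² = 0.0860;  (-3·δd/d)² = (-3×0.0617)² = 0.0342;  (−½·δw/w)² = (-0.5×0.0505)² = 0.000637
δQ/Q = √(0.121) = 0.348

34.8%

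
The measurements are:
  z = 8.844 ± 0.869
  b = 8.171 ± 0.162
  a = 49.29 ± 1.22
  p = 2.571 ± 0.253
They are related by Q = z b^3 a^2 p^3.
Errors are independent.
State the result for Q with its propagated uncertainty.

(1.992 ± 0.639) × 10^8

Each factor contributes (exponent × relative error)² to (δQ/Q)²:
  (1·δz/z)² = (1×0.0983)² = 0.00965;  (3·δb/b)² = (3×0.0198)² = 0.00354;  (2·δa/a)² = (2×0.0248)² = 0.00245;  (3·δp/p)² = (3×0.0984)² = 0.0872
δQ/Q = √(0.103) = 0.321
Q = 1.992e+08, so δQ = 0.321 × 1.992e+08 = 6.39e+07.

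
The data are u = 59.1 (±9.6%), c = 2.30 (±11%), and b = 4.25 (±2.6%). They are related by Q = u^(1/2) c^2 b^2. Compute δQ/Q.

For a monomial Q ∝ u^(1/2), c^2, b^2, fractional errors add in quadrature:
  (½·δu/u)² = (0.5×0.0960)² = 0.00230;  (2·δc/c)² = (2×0.110)² = 0.0484;  (2·δb/b)² = (2×0.0260)² = 0.00270
δQ/Q = √(0.0534) = 0.231

0.231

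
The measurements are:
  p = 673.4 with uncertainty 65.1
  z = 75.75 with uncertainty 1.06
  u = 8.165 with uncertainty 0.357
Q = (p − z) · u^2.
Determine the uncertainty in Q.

5570

Let w = p − z = 597.6. δw = √(δp² + δz²) = √(4240 + 1.12) = 65.1, so δw/w = 0.109.
Q is then a monomial in w, u:
δQ/Q = √((δw/w)² + (2·δu/u)²) = √(0.0119 + 0.00765) = 0.140
Q = 39840, so δQ = 0.140 × 39840 = 5570.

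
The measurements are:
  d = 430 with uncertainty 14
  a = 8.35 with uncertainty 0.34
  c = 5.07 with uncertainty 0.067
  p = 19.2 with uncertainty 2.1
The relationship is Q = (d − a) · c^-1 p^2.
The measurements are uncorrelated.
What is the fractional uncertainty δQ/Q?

0.222

Let u = d − a = 422. δu = √(δd² + δa²) = √(196 + 0.116) = 14.0, so δu/u = 0.0332.
Q is then a monomial in u, c, p:
δQ/Q = √((δu/u)² + (-1·δc/c)² + (2·δp/p)²) = √(0.00110 + 0.000175 + 0.0479) = 0.222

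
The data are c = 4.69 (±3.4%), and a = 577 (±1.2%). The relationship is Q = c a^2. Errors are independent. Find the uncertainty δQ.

65000

Each factor contributes (exponent × relative error)² to (δQ/Q)²:
  (1·δc/c)² = (1×0.0340)² = 0.00116;  (2·δa/a)² = (2×0.0120)² = 0.000576
δQ/Q = √(0.00173) = 0.0416
Q = 1.56e+06, so δQ = 0.0416 × 1.56e+06 = 65000.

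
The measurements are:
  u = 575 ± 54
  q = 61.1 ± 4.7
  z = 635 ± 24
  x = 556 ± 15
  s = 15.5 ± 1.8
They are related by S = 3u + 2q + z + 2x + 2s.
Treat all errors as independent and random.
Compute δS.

For a sum/difference, combine absolute errors in quadrature:
  (3·δu)² = 26200;  (2·δq)² = 88.4;  (δz)² = 576;  (2·δx)² = 900;  (2·δs)² = 13.0
δS = √(27800) = 167

167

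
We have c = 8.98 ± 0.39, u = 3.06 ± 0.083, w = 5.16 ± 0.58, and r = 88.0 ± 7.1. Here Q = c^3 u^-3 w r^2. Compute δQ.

Q is a product of powers, so relative uncertainties combine in quadrature:
  (3·δc/c)² = (3×0.0434)² = 0.0170;  (-3·δu/u)² = (-3×0.0271)² = 0.00662;  (1·δw/w)² = (1×0.112)² = 0.0126;  (2·δr/r)² = (2×0.0807)² = 0.0260
δQ/Q = √(0.0623) = 0.250
Q = 1.01e+06, so δQ = 0.250 × 1.01e+06 = 2.52e+05.

2.52e+05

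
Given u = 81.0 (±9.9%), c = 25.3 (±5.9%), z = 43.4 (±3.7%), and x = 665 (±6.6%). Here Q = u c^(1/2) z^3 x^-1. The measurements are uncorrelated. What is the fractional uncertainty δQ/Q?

Relative error in a monomial: (δQ/Q)² = Σ (nᵢ · δxᵢ/xᵢ)².
  (1·δu/u)² = (1×0.0990)² = 0.00980;  (½·δc/c)² = (0.5×0.0590)² = 0.000870;  (3·δz/z)² = (3×0.0370)² = 0.0123;  (-1·δx/x)² = (-1×0.0660)² = 0.00436
δQ/Q = √(0.0273) = 0.165

0.165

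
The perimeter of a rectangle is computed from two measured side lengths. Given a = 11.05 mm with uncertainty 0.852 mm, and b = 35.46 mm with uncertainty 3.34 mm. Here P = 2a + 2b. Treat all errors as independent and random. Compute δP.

Absolute uncertainties add in quadrature for a linear combination:
  (2·δa)² = 2.90;  (2·δb)² = 44.6
δP = √(47.5) = 6.89 mm

6.89 mm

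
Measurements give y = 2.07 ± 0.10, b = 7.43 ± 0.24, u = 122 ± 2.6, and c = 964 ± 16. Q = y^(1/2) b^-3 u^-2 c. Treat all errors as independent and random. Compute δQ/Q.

0.110

Relative error in a monomial: (δQ/Q)² = Σ (nᵢ · δxᵢ/xᵢ)².
  (½·δy/y)² = (0.5×0.0483)² = 0.000583;  (-3·δb/b)² = (-3×0.0323)² = 0.00939;  (-2·δu/u)² = (-2×0.0213)² = 0.00182;  (1·δc/c)² = (1×0.0166)² = 0.000275
δQ/Q = √(0.0121) = 0.110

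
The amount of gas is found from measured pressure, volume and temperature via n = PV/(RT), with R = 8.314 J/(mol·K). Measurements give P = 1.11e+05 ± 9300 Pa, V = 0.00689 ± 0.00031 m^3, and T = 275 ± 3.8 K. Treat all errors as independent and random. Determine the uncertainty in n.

0.0321 mol

n is a product of powers, so relative uncertainties combine in quadrature:
  (1·δP/P)² = (1×0.0838)² = 0.00702;  (1·δV/V)² = (1×0.0450)² = 0.00202;  (-1·δT/T)² = (-1×0.0138)² = 0.000191
δn/n = √(0.00924) = 0.0961
n = 0.335 mol, so δn = 0.0961 × 0.335 = 0.0321 mol.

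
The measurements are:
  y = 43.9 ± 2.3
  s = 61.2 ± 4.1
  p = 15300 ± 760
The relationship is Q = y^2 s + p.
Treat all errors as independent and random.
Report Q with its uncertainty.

(1.33 ± 0.147) × 10^5

Let w = y^2·s = 1.18e+05. δw/w = √((2·δy/y)² + (1·δs/s)²) = √(0.0110 + 0.00449) = 0.124, so δw = 14700.
Q = w + p: δQ = √(δw² + δp²) = √(2.15e+08 + 5.78e+05) = 14700
Q = 1.33e+05.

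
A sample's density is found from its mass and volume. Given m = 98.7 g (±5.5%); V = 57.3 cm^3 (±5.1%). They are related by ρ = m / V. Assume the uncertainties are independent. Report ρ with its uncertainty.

Relative error in a monomial: (δρ/ρ)² = Σ (nᵢ · δxᵢ/xᵢ)².
  (1·δm/m)² = (1×0.0550)² = 0.00303;  (-1·δV/V)² = (-1×0.0510)² = 0.00260
δρ/ρ = √(0.00563) = 0.0750
ρ = 1.72 g/cm^3, so δρ = 0.0750 × 1.72 = 0.129 g/cm^3.

1.72 ± 0.129 g/cm^3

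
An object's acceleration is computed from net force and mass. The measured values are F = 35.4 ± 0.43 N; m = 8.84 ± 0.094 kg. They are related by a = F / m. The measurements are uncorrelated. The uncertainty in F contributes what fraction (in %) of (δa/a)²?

56.6%

(δa/a)² = (1·δF/F)² + (-1·δm/m)²
  F term: (1×0.0121)² = 0.000148
  m term: (-1×0.0106)² = 0.000113
Total = 0.000261. Share from F = 0.000148/0.000261 = 0.566.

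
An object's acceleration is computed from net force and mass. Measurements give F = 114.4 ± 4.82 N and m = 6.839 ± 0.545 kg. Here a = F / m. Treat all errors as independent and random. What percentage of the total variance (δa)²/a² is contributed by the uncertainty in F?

21.8%

(δa/a)² = (1·δF/F)² + (-1·δm/m)²
  F term: (1×0.0421)² = 0.00178
  m term: (-1×0.0797)² = 0.00635
Total = 0.00813. Share from F = 0.00178/0.00813 = 0.218.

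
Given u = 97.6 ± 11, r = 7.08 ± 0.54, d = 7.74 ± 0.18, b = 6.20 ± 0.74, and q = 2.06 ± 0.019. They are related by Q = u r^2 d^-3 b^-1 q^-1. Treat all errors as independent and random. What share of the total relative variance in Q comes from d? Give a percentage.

(δQ/Q)² = (1·δu/u)² + (2·δr/r)² + (-3·δd/d)² + (-1·δb/b)² + (-1·δq/q)²
  u term: (1×0.113)² = 0.0127
  r term: (2×0.0763)² = 0.0233
  d term: (-3×0.0233)² = 0.00487
  b term: (-1×0.119)² = 0.0142
  q term: (-1×0.00922)² = 8.51e-05
Total = 0.0552. Share from d = 0.00487/0.0552 = 0.0882.

8.82%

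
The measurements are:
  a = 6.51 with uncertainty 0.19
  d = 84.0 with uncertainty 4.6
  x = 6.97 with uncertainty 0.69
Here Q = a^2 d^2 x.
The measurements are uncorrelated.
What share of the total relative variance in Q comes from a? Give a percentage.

13.5%

(δQ/Q)² = (2·δa/a)² + (2·δd/d)² + (1·δx/x)²
  a term: (2×0.0292)² = 0.00341
  d term: (2×0.0548)² = 0.0120
  x term: (1×0.0990)² = 0.00980
Total = 0.0252. Share from a = 0.00341/0.0252 = 0.135.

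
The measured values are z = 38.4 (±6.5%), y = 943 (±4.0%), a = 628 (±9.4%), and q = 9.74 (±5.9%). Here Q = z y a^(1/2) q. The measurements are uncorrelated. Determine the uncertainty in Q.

9.48e+05

For a monomial Q ∝ z, y, a^(1/2), q, fractional errors add in quadrature:
  (1·δz/z)² = (1×0.0650)² = 0.00423;  (1·δy/y)² = (1×0.0400)² = 0.00160;  (½·δa/a)² = (0.5×0.0940)² = 0.00221;  (1·δq/q)² = (1×0.0590)² = 0.00348
δQ/Q = √(0.0115) = 0.107
Q = 8.84e+06, so δQ = 0.107 × 8.84e+06 = 9.48e+05.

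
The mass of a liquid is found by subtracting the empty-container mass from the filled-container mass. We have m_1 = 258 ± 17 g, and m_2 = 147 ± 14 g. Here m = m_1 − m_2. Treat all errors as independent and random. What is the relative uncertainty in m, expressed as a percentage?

19.8%

m is a linear combination, so absolute uncertainties add in quadrature:
  (δm_1)² = 289;  (δm_2)² = 196
δm = √(485) = 22.0 g
m = 111 g, so δm/m = 22.0/111 = 0.198.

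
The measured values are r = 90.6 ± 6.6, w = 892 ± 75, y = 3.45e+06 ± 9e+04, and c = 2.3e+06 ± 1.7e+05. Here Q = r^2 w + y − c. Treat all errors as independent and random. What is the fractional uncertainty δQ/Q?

0.147

Let p = r^2·w = 7.32e+06. δp/p = √((2·δr/r)² + (1·δw/w)²) = √(0.0212 + 0.00707) = 0.168, so δp = 1.23e+06.
Q = p + y − c: δQ = √(δp² + δy² + δc²) = √(1.52e+12 + 8.1e+09 + 2.89e+10) = 1.25e+06
Q = 8.47e+06, so δQ/Q = 1.25e+06/8.47e+06 = 0.147.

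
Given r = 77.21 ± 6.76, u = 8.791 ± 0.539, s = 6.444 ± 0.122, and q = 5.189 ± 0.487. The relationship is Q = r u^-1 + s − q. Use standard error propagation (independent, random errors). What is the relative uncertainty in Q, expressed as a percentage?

Let p = r·u^-1 = 8.783. δp/p = √((1·δr/r)² + (-1·δu/u)²) = √(0.00767 + 0.00376) = 0.107, so δp = 0.939.
Q = p + s − q: δQ = √(δp² + δs² + δq²) = √(0.881 + 0.0149 + 0.237) = 1.06
Q = 10.04, so δQ/Q = 1.06/10.04 = 0.106.

10.6%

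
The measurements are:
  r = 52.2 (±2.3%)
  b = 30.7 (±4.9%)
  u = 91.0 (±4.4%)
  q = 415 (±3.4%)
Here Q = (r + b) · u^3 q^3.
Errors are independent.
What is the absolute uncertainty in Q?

Let w = r + b = 82.9. δw = √(δr² + δb²) = √(1.44 + 2.26) = 1.92, so δw/w = 0.0232.
Q is then a monomial in w, u, q:
δQ/Q = √((δw/w)² + (3·δu/u)² + (3·δq/q)²) = √(0.000539 + 0.0174 + 0.0104) = 0.168
Q = 4.47e+15, so δQ = 0.168 × 4.47e+15 = 7.52e+14.

7.52e+14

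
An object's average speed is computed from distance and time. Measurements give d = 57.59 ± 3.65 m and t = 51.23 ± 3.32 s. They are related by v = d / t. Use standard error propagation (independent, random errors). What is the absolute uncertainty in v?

Products/powers → add relative errors in quadrature, weighted by exponent:
  (1·δd/d)² = (1×0.0634)² = 0.00402;  (-1·δt/t)² = (-1×0.0648)² = 0.00420
δv/v = √(0.00822) = 0.0906
v = 1.124 m/s, so δv = 0.0906 × 1.124 = 0.102 m/s.

0.102 m/s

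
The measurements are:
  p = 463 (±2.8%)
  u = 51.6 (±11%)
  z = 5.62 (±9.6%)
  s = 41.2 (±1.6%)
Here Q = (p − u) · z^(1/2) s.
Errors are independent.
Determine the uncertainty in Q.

Let w = p − u = 411. δw = √(δp² + δu²) = √(168 + 32.2) = 14.2, so δw/w = 0.0344.
Q is then a monomial in w, z, s:
δQ/Q = √((δw/w)² + (½·δz/z)² + (1·δs/s)²) = √(0.00118 + 0.00230 + 0.000256) = 0.0612
Q = 40200, so δQ = 0.0612 × 40200 = 2460.

2460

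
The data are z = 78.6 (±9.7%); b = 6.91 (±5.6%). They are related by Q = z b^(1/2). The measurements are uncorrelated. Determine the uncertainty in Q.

20.9

For a monomial Q ∝ z, b^(1/2), fractional errors add in quadrature:
  (1·δz/z)² = (1×0.0970)² = 0.00941;  (½·δb/b)² = (0.5×0.0560)² = 0.000784
δQ/Q = √(0.0102) = 0.101
Q = 207, so δQ = 0.101 × 207 = 20.9.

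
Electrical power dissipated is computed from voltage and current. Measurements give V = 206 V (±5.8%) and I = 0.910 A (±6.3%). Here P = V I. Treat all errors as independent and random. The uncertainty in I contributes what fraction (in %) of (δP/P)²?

54.1%

(δP/P)² = (1·δV/V)² + (1·δI/I)²
  V term: (1×0.0580)² = 0.00336
  I term: (1×0.0630)² = 0.00397
Total = 0.00733. Share from I = 0.00397/0.00733 = 0.541.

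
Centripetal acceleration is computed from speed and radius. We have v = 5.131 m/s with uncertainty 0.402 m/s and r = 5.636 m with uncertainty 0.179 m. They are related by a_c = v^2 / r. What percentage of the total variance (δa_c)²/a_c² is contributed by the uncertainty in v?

(δa_c/a_c)² = (2·δv/v)² + (-1·δr/r)²
  v term: (2×0.0783)² = 0.0246
  r term: (-1×0.0318)² = 0.00101
Total = 0.0256. Share from v = 0.0246/0.0256 = 0.961.

96.1%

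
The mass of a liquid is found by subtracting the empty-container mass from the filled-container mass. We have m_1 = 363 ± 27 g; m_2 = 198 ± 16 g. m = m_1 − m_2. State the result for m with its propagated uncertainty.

165 ± 31.4 g

Each term contributes (cᵢ δxᵢ)² to (δm)²:
  (δm_1)² = 729;  (δm_2)² = 256
δm = √(985) = 31.4 g
m = 165 g.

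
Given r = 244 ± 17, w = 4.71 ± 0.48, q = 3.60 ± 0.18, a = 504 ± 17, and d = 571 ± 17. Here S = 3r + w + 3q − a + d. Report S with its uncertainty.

Sums and differences: (δS)² = Σ (cᵢ δxᵢ)².
  (3·δr)² = 2600;  (δw)² = 0.230;  (3·δq)² = 0.292;  (δa)² = 289;  (δd)² = 289
δS = √(3180) = 56.4
S = 815.

815 ± 56.4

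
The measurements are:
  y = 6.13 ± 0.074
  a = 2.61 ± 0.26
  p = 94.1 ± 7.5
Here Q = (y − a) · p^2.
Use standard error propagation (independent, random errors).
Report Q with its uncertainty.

31200 ± 5520

Let u = y − a = 3.52. δu = √(δy² + δa²) = √(0.00548 + 0.0676) = 0.270, so δu/u = 0.0768.
Q is then a monomial in u, p:
δQ/Q = √((δu/u)² + (2·δp/p)²) = √(0.00590 + 0.0254) = 0.177
Q = 31200, so δQ = 0.177 × 31200 = 5520.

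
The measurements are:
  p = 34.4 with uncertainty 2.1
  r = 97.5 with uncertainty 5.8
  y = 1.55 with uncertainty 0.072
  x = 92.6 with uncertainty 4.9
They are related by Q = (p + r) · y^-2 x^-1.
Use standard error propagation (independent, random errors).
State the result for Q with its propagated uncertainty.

0.593 ± 0.0692

Let u = p + r = 132. δu = √(δp² + δr²) = √(4.41 + 33.6) = 6.17, so δu/u = 0.0468.
Q is then a monomial in u, y, x:
δQ/Q = √((δu/u)² + (-2·δy/y)² + (-1·δx/x)²) = √(0.00219 + 0.00863 + 0.00280) = 0.117
Q = 0.593, so δQ = 0.117 × 0.593 = 0.0692.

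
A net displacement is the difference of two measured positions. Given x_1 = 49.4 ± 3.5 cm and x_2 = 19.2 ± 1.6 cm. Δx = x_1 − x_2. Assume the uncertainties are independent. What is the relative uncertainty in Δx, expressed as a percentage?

Absolute uncertainties add in quadrature for a linear combination:
  (δx_1)² = 12.2;  (δx_2)² = 2.56
δΔx = √(14.8) = 3.85 cm
Δx = 30.2 cm, so δΔx/Δx = 3.85/30.2 = 0.127.

12.7%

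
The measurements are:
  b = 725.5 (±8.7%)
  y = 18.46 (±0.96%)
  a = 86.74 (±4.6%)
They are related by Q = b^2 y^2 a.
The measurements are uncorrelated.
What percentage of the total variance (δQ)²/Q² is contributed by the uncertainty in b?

92.4%

(δQ/Q)² = (2·δb/b)² + (2·δy/y)² + (1·δa/a)²
  b term: (2×0.0870)² = 0.0303
  y term: (2×0.00960)² = 0.000369
  a term: (1×0.0460)² = 0.00212
Total = 0.0328. Share from b = 0.0303/0.0328 = 0.924.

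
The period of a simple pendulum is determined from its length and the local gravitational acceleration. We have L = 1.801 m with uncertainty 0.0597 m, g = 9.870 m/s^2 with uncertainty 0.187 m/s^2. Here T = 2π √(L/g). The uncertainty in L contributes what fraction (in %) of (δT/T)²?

75.4%

(δT/T)² = (½·δL/L)² + (−½·δg/g)²
  L term: (0.5×0.0331)² = 0.000275
  g term: (-0.5×0.0189)² = 8.97e-05
Total = 0.000364. Share from L = 0.000275/0.000364 = 0.754.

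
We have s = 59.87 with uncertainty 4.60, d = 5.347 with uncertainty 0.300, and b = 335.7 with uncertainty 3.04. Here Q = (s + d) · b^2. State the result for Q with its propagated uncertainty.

Let u = s + d = 65.22. δu = √(δs² + δd²) = √(21.2 + 0.0900) = 4.61, so δu/u = 0.0707.
Q is then a monomial in u, b:
δQ/Q = √((δu/u)² + (2·δb/b)²) = √(0.00500 + 0.000328) = 0.0730
Q = 7.35e+06, so δQ = 0.0730 × 7.35e+06 = 5.36e+05.

(7.350 ± 0.536) × 10^6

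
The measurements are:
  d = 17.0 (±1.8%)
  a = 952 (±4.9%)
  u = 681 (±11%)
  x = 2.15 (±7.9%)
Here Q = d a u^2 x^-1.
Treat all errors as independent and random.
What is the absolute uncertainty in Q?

Since Q is a product/quotient, work with relative uncertainties:
  (1·δd/d)² = (1×0.0180)² = 0.000324;  (1·δa/a)² = (1×0.0490)² = 0.00240;  (2·δu/u)² = (2×0.110)² = 0.0484;  (-1·δx/x)² = (-1×0.0790)² = 0.00624
δQ/Q = √(0.0574) = 0.240
Q = 3.49e+09, so δQ = 0.240 × 3.49e+09 = 8.36e+08.

8.36e+08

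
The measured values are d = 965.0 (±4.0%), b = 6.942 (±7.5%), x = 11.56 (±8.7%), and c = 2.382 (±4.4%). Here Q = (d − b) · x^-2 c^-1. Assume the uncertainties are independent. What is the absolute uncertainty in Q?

Let u = d − b = 958.1. δu = √(δd² + δb²) = √(1490 + 0.271) = 38.6, so δu/u = 0.0403.
Q is then a monomial in u, x, c:
δQ/Q = √((δu/u)² + (-2·δx/x)² + (-1·δc/c)²) = √(0.00162 + 0.0303 + 0.00194) = 0.184
Q = 3.010, so δQ = 0.184 × 3.010 = 0.554.

0.554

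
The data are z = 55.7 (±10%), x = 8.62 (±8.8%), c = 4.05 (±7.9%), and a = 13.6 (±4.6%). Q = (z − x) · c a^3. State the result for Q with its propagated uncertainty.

Let u = z − x = 47.1. δu = √(δz² + δx²) = √(31.0 + 0.575) = 5.62, so δu/u = 0.119.
Q is then a monomial in u, c, a:
δQ/Q = √((δu/u)² + (1·δc/c)² + (3·δa/a)²) = √(0.0143 + 0.00624 + 0.0190) = 0.199
Q = 4.8e+05, so δQ = 0.199 × 4.8e+05 = 95400.

(4.80 ± 0.954) × 10^5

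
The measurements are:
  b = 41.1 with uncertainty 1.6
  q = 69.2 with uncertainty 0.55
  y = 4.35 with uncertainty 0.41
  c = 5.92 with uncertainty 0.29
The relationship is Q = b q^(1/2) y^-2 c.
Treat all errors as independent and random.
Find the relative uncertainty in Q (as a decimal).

0.199

Products/powers → add relative errors in quadrature, weighted by exponent:
  (1·δb/b)² = (1×0.0389)² = 0.00152;  (½·δq/q)² = (0.5×0.00795)² = 1.58e-05;  (-2·δy/y)² = (-2×0.0943)² = 0.0355;  (1·δc/c)² = (1×0.0490)² = 0.00240
δQ/Q = √(0.0395) = 0.199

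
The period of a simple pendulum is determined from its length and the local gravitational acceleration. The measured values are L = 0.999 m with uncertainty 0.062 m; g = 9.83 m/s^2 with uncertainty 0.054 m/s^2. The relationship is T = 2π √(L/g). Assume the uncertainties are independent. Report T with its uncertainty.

For a monomial T ∝ L^(1/2), g^(-1/2), fractional errors add in quadrature:
  (½·δL/L)² = (0.5×0.0621)² = 0.000963;  (−½·δg/g)² = (-0.5×0.00549)² = 7.54e-06
δT/T = √(0.000970) = 0.0312
T = 2.00 s, so δT = 0.0312 × 2.00 = 0.0624 s.

2.00 ± 0.0624 s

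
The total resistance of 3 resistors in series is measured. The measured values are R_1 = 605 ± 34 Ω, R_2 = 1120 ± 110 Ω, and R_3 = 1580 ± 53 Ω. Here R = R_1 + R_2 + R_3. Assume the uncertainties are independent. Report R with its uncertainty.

3300 ± 127 Ω

Each term contributes (cᵢ δxᵢ)² to (δR)²:
  (δR_1)² = 1160;  (δR_2)² = 12100;  (δR_3)² = 2810
δR = √(16100) = 127 Ω
R = 3300 Ω.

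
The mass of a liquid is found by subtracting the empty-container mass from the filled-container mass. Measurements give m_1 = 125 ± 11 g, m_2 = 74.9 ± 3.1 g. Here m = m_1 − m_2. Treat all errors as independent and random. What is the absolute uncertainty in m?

11.4 g

m is a linear combination, so absolute uncertainties add in quadrature:
  (δm_1)² = 121;  (δm_2)² = 9.61
δm = √(131) = 11.4 g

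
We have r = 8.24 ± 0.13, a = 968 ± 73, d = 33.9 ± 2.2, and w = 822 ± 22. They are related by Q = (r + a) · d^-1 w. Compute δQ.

Let u = r + a = 976. δu = √(δr² + δa²) = √(0.0169 + 5330) = 73.0, so δu/u = 0.0748.
Q is then a monomial in u, d, w:
δQ/Q = √((δu/u)² + (-1·δd/d)² + (1·δw/w)²) = √(0.00559 + 0.00421 + 0.000716) = 0.103
Q = 23700, so δQ = 0.103 × 23700 = 2430.

2430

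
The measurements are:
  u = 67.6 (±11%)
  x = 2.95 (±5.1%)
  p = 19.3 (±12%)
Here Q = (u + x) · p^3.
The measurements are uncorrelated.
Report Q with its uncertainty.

Let w = u + x = 70.5. δw = √(δu² + δx²) = √(55.3 + 0.0226) = 7.44, so δw/w = 0.105.
Q is then a monomial in w, p:
δQ/Q = √((δw/w)² + (3·δp/p)²) = √(0.0111 + 0.130) = 0.375
Q = 5.07e+05, so δQ = 0.375 × 5.07e+05 = 1.9e+05.

(5.07 ± 1.90) × 10^5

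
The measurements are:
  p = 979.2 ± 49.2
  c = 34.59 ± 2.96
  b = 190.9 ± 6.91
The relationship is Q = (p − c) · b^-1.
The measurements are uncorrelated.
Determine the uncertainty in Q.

0.314

Let u = p − c = 944.6. δu = √(δp² + δc²) = √(2420 + 8.76) = 49.3, so δu/u = 0.0522.
Q is then a monomial in u, b:
δQ/Q = √((δu/u)² + (-1·δb/b)²) = √(0.00272 + 0.00131) = 0.0635
Q = 4.948, so δQ = 0.0635 × 4.948 = 0.314.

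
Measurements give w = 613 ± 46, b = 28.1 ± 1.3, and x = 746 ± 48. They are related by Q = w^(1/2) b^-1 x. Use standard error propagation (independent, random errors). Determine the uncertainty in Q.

57.6

Relative error in a monomial: (δQ/Q)² = Σ (nᵢ · δxᵢ/xᵢ)².
  (½·δw/w)² = (0.5×0.0750)² = 0.00141;  (-1·δb/b)² = (-1×0.0463)² = 0.00214;  (1·δx/x)² = (1×0.0643)² = 0.00414
δQ/Q = √(0.00769) = 0.0877
Q = 657, so δQ = 0.0877 × 657 = 57.6.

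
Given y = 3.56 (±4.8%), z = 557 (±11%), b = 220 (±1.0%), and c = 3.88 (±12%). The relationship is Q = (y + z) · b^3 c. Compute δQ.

3.82e+09

Let u = y + z = 561. δu = √(δy² + δz²) = √(0.0292 + 3750) = 61.3, so δu/u = 0.109.
Q is then a monomial in u, b, c:
δQ/Q = √((δu/u)² + (3·δb/b)² + (1·δc/c)²) = √(0.0119 + 0.000900 + 0.0144) = 0.165
Q = 2.32e+10, so δQ = 0.165 × 2.32e+10 = 3.82e+09.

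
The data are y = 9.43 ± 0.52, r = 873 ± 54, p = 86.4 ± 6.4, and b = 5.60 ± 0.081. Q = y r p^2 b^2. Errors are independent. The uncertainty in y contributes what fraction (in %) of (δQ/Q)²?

10.3%

(δQ/Q)² = (1·δy/y)² + (1·δr/r)² + (2·δp/p)² + (2·δb/b)²
  y term: (1×0.0551)² = 0.00304
  r term: (1×0.0619)² = 0.00383
  p term: (2×0.0741)² = 0.0219
  b term: (2×0.0145)² = 0.000837
Total = 0.0297. Share from y = 0.00304/0.0297 = 0.103.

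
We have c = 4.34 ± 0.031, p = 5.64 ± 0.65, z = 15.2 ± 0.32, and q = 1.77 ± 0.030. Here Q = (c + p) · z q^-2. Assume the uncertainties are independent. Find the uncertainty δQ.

Let u = c + p = 9.98. δu = √(δc² + δp²) = √(0.000961 + 0.423) = 0.651, so δu/u = 0.0652.
Q is then a monomial in u, z, q:
δQ/Q = √((δu/u)² + (1·δz/z)² + (-2·δq/q)²) = √(0.00425 + 0.000443 + 0.00115) = 0.0764
Q = 48.4, so δQ = 0.0764 × 48.4 = 3.70.

3.70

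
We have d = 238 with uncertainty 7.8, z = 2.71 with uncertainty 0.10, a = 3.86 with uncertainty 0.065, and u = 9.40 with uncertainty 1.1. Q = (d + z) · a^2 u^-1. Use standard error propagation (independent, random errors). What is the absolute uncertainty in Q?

48.1

Let w = d + z = 241. δw = √(δd² + δz²) = √(60.8 + 0.0100) = 7.80, so δw/w = 0.0324.
Q is then a monomial in w, a, u:
δQ/Q = √((δw/w)² + (2·δa/a)² + (-1·δu/u)²) = √(0.00105 + 0.00113 + 0.0137) = 0.126
Q = 382, so δQ = 0.126 × 382 = 48.1.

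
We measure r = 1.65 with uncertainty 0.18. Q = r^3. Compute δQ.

1.47

For a monomial Q ∝ r^3, fractional errors add in quadrature:
  (3·δr/r)² = (3×0.109)² = 0.107
δQ/Q = √(0.107) = 0.327
Q = 4.49, so δQ = 0.327 × 4.49 = 1.47.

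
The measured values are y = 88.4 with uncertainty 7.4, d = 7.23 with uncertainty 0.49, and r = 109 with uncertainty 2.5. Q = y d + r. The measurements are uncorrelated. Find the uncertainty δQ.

68.9

Let p = y·d = 639. δp/p = √((1·δy/y)² + (1·δd/d)²) = √(0.00701 + 0.00459) = 0.108, so δp = 68.8.
Q = p + r: δQ = √(δp² + δr²) = √(4740 + 6.25) = 68.9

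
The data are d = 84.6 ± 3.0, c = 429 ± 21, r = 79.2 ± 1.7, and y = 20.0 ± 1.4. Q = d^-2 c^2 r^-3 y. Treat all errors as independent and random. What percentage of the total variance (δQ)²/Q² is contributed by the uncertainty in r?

17.5%

(δQ/Q)² = (-2·δd/d)² + (2·δc/c)² + (-3·δr/r)² + (1·δy/y)²
  d term: (-2×0.0355)² = 0.00503
  c term: (2×0.0490)² = 0.00958
  r term: (-3×0.0215)² = 0.00415
  y term: (1×0.0700)² = 0.00490
Total = 0.0237. Share from r = 0.00415/0.0237 = 0.175.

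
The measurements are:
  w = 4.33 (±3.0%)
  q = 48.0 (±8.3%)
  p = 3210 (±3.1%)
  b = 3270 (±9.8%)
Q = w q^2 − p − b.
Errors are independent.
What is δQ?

Let h = w·q^2 = 9980. δh/h = √((1·δw/w)² + (2·δq/q)²) = √(0.000900 + 0.0276) = 0.169, so δh = 1680.
Q = h − p − b: δQ = √(δh² + δp² + δb²) = √(2.83e+06 + 9900 + 1.03e+05) = 1720

1720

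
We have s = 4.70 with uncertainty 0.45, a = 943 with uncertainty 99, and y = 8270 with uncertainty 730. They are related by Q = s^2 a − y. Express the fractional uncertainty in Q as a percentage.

Let p = s^2·a = 20800. δp/p = √((2·δs/s)² + (1·δa/a)²) = √(0.0367 + 0.0110) = 0.218, so δp = 4550.
Q = p − y: δQ = √(δp² + δy²) = √(2.07e+07 + 5.33e+05) = 4610
Q = 12600, so δQ/Q = 4610/12600 = 0.367.

36.7%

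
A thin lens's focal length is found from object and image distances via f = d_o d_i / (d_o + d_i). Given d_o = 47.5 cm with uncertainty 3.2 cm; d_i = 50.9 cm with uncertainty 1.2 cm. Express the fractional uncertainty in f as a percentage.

∂f/∂d_o = (d_i/(d_o+d_i))² = 0.268;  ∂f/∂d_i = (d_o/(d_o+d_i))² = 0.233
δf = √((∂f/∂d_o · δd_o)² + (∂f/∂d_i · δd_i)²) = √(0.733 + 0.0782) = 0.901 cm
f = 24.6 cm, so δf/f = 0.901/24.6 = 0.0367.

3.67%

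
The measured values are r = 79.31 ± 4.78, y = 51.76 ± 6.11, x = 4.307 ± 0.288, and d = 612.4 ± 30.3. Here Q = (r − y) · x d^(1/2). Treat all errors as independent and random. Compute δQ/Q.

Let u = r − y = 27.55. δu = √(δr² + δy²) = √(22.8 + 37.3) = 7.76, so δu/u = 0.282.
Q is then a monomial in u, x, d:
δQ/Q = √((δu/u)² + (1·δx/x)² + (½·δd/d)²) = √(0.0793 + 0.00447 + 0.000612) = 0.290

0.290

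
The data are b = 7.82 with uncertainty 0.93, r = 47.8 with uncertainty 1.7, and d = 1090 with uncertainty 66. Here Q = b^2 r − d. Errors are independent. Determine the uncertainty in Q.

Let p = b^2·r = 2920. δp/p = √((2·δb/b)² + (1·δr/r)²) = √(0.0566 + 0.00126) = 0.240, so δp = 703.
Q = p − d: δQ = √(δp² + δd²) = √(4.94e+05 + 4360) = 706

706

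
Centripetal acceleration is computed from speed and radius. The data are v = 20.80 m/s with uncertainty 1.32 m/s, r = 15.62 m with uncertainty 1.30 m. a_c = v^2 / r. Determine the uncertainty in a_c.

4.20 m/s^2

Each factor contributes (exponent × relative error)² to (δa_c/a_c)²:
  (2·δv/v)² = (2×0.0635)² = 0.0161;  (-1·δr/r)² = (-1×0.0832)² = 0.00693
δa_c/a_c = √(0.0230) = 0.152
a_c = 27.70 m/s^2, so δa_c = 0.152 × 27.70 = 4.20 m/s^2.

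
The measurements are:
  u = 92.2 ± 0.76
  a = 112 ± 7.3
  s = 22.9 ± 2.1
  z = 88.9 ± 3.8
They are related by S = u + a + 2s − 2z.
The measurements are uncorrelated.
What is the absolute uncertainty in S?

11.4

Each term contributes (cᵢ δxᵢ)² to (δS)²:
  (δu)² = 0.578;  (δa)² = 53.3;  (2·δs)² = 17.6;  (2·δz)² = 57.8
δS = √(129) = 11.4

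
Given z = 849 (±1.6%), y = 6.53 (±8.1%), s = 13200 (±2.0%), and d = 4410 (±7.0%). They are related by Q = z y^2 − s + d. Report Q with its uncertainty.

Let p = z·y^2 = 36200. δp/p = √((1·δz/z)² + (2·δy/y)²) = √(0.000256 + 0.0262) = 0.163, so δp = 5890.
Q = p − s + d: δQ = √(δp² + δs² + δd²) = √(3.47e+07 + 69700 + 95300) = 5910
Q = 27400.

27400 ± 5910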